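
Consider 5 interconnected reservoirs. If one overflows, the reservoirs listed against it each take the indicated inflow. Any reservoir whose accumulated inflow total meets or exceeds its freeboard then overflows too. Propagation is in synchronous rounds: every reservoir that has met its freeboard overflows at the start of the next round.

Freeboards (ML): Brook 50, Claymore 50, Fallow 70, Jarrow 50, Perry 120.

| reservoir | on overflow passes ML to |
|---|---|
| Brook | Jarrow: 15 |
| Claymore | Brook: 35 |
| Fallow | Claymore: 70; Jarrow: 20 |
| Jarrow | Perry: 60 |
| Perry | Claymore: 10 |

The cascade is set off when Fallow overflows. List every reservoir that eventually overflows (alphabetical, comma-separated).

Round 1 — Fallow overflows (initial).
  Claymore: +70 → 70 ≥ 50
  Jarrow: +20 → 20 < 50
Round 2 — Claymore overflows.
  Brook: +35 → 35 < 50
No further overflows.

Claymore, Fallow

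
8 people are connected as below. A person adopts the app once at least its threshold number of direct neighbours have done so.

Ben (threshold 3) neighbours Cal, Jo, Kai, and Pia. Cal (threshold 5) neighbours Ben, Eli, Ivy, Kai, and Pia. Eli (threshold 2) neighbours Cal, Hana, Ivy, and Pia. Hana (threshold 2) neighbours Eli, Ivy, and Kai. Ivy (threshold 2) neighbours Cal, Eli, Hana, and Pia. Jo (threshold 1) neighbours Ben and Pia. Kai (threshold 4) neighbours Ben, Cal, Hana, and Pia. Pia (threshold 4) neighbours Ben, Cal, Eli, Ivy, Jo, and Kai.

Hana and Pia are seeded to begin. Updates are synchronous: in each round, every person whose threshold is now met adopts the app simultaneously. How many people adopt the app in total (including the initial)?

Round 1 — Hana, Pia adopt the app (initial).
Round 2 — checking thresholds:
  Ben: 1 of 4 neighbours < 3, holds.
  Cal: 1 of 5 neighbours < 5, holds.
  Eli: 2 of 4 neighbours ≥ 2, adopts the app.
  Ivy: 2 of 4 neighbours ≥ 2, adopts the app.
  Jo: 1 of 2 neighbours ≥ 1, adopts the app.
  Kai: 2 of 4 neighbours < 4, holds.
Round 3 — no new adoptions; cascade stops.

5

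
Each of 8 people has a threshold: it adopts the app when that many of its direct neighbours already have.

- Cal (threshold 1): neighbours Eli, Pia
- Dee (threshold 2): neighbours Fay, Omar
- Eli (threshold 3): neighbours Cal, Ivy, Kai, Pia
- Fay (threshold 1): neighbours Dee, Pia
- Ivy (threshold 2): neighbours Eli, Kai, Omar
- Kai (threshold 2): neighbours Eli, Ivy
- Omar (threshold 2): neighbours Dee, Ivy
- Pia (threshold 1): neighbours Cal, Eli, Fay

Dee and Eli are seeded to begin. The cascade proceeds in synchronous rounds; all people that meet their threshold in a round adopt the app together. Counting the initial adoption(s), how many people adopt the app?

Round 1 — Dee, Eli adopt the app (initial).
Round 2 — checking thresholds:
  Cal: 1 of 2 neighbours ≥ 1, adopts the app.
  Fay: 1 of 2 neighbours ≥ 1, adopts the app.
  Ivy: 1 of 3 neighbours < 2, holds.
  Kai: 1 of 2 neighbours < 2, holds.
  Omar: 1 of 2 neighbours < 2, holds.
  Pia: 1 of 3 neighbours ≥ 1, adopts the app.
Round 3 — no new adoptions; cascade stops.

5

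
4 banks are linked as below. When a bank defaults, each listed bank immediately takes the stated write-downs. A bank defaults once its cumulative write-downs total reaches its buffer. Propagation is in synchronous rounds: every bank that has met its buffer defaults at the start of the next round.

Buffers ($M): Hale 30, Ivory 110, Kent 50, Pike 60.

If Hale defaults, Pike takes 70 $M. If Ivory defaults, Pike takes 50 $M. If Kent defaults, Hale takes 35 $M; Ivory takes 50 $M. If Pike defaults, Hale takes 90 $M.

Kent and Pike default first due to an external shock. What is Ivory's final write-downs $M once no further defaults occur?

50

Round 1 — Kent, Pike default (initial).
  Hale: +35+90 → 125 ≥ 30
  Ivory: +50 → 50 < 110
Round 2 — Hale defaults.
No further defaults.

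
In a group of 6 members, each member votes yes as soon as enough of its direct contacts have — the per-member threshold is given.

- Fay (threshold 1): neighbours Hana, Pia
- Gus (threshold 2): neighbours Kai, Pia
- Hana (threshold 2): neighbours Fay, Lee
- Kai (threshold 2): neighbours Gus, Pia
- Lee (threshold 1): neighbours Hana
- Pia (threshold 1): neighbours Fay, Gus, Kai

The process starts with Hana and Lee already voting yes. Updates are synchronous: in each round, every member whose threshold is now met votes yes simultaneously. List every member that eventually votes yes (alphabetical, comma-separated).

Fay, Hana, Lee, Pia

Round 1 — Hana, Lee vote yes (initial).
Round 2 — checking thresholds:
  Fay: 1 of 2 neighbours ≥ 1, votes yes.
Round 3 — checking thresholds:
  Pia: 1 of 3 neighbours ≥ 1, votes yes.
Round 4 — no new yes votes; cascade stops.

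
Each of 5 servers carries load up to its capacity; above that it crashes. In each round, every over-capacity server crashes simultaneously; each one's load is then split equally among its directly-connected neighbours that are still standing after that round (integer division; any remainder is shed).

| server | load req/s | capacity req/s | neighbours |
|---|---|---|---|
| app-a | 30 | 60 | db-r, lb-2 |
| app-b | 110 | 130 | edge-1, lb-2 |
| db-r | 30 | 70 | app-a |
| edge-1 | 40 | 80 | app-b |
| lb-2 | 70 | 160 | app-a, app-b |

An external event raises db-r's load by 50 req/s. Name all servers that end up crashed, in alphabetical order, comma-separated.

app-a, app-b, db-r, edge-1, lb-2

Round 1 — db-r at 80 > 70. db-r crashes.
  db-r sheds 80 req/s to app-a: 80 each.
    app-a: 30+80 = 110 > 60
Round 2 — app-a crashes.
  app-a sheds 110 req/s to lb-2: 110 each.
    lb-2: 70+110 = 180 > 160
Round 3 — lb-2 crashes.
  lb-2 sheds 180 req/s to app-b: 180 each.
    app-b: 110+180 = 290 > 130
Round 4 — app-b crashes.
  app-b sheds 290 req/s to edge-1: 290 each.
    edge-1: 40+290 = 330 > 80
Round 5 — edge-1 crashes.
  edge-1 sheds 330 req/s: no online neighbours, lost.
No further crashes.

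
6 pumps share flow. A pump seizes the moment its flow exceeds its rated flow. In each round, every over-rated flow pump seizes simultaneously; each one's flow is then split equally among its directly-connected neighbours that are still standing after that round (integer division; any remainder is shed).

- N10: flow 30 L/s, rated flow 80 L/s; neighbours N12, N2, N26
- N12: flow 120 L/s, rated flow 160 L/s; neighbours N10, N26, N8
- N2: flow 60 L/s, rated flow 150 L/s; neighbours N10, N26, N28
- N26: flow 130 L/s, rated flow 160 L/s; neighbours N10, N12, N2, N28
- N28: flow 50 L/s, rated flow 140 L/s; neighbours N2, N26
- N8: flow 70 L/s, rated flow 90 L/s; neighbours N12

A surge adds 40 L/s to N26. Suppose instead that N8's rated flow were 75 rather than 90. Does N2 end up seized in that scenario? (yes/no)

yes

With N8's rated flow at 75:
Round 1 — N26 at 170 > 160. N26 seizes.
  N26 sheds 170 L/s to N10, N12, N2, N28: 42 each (2 lost).
    N10: 30+42 = 72 ≤ 80
    N12: 120+42 = 162 > 160
    N2: 60+42 = 102 ≤ 150
    N28: 50+42 = 92 ≤ 140
Round 2 — N12 seizes.
  N12 sheds 162 L/s to N10, N8: 81 each.
    N10: 72+81 = 153 > 80
    N8: 70+81 = 151 > 75
Round 3 — N10, N8 seize.
  N10 sheds 153 L/s to N2: 153 each.
    N2: 102+153 = 255 > 150
  N8 sheds 151 L/s: no online neighbours, lost.
Round 4 — N2 seizes.
  N2 sheds 255 L/s to N28: 255 each.
    N28: 92+255 = 347 > 140
Round 5 — N28 seizes.
  N28 sheds 347 L/s: no online neighbours, lost.
No further seizures.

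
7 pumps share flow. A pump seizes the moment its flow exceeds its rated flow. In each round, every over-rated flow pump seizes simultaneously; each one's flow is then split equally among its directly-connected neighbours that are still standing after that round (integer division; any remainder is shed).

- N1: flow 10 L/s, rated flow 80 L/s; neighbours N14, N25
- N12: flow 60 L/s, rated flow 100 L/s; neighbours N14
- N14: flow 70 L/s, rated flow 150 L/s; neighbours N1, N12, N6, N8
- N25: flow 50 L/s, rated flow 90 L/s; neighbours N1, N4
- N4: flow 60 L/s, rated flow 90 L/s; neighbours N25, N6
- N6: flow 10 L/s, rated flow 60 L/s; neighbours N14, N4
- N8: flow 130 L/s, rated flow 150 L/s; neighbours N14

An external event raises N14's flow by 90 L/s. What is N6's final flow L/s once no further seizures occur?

50

Round 1 — N14 at 160 > 150. N14 seizes.
  N14 sheds 160 L/s to N1, N12, N6, N8: 40 each.
    N1: 10+40 = 50 ≤ 80
    N12: 60+40 = 100 ≤ 100
    N6: 10+40 = 50 ≤ 60
    N8: 130+40 = 170 > 150
Round 2 — N8 seizes.
  N8 sheds 170 L/s: no online neighbours, lost.
No further seizures.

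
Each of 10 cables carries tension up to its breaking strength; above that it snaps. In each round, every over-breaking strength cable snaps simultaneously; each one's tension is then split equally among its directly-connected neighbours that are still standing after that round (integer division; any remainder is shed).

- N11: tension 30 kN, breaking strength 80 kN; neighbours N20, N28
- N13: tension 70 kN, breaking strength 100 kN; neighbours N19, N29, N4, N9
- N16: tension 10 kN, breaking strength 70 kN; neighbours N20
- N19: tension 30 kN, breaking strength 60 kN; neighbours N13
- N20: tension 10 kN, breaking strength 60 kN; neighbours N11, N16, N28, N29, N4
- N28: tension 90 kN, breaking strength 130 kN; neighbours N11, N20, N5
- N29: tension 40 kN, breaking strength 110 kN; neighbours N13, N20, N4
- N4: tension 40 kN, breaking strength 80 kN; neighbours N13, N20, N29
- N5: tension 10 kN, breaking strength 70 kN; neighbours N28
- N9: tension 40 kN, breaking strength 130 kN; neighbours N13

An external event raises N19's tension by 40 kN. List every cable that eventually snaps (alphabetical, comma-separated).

Round 1 — N19 at 70 > 60. N19 snaps.
  N19 sheds 70 kN to N13: 70 each.
    N13: 70+70 = 140 > 100
Round 2 — N13 snaps.
  N13 sheds 140 kN to N29, N4, N9: 46 each (2 lost).
    N29: 40+46 = 86 ≤ 110
    N4: 40+46 = 86 > 80
    N9: 40+46 = 86 ≤ 130
Round 3 — N4 snaps.
  N4 sheds 86 kN to N20, N29: 43 each.
    N20: 10+43 = 53 ≤ 60
    N29: 86+43 = 129 > 110
Round 4 — N29 snaps.
  N29 sheds 129 kN to N20: 129 each.
    N20: 53+129 = 182 > 60
Round 5 — N20 snaps.
  N20 sheds 182 kN to N11, N16, N28: 60 each (2 lost).
    N11: 30+60 = 90 > 80
    N16: 10+60 = 70 ≤ 70
    N28: 90+60 = 150 > 130
Round 6 — N11, N28 snap.
  N11 sheds 90 kN: no online neighbours, lost.
  N28 sheds 150 kN to N5: 150 each.
    N5: 10+150 = 160 > 70
Round 7 — N5 snaps.
  N5 sheds 160 kN: no online neighbours, lost.
No further breaks.

N11, N13, N19, N20, N28, N29, N4, N5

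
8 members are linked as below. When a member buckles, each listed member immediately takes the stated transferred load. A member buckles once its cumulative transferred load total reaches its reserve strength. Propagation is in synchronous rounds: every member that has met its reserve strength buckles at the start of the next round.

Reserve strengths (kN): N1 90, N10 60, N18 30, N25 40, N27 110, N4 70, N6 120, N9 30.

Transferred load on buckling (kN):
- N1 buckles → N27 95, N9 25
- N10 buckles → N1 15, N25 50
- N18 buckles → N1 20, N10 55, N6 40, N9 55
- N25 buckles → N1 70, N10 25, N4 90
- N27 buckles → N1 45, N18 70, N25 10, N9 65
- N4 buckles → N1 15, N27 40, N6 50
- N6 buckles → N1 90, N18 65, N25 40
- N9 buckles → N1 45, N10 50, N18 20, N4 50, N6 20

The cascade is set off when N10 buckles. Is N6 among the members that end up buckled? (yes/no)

Round 1 — N10 buckles (initial).
  N1: +15 → 15 < 90
  N25: +50 → 50 ≥ 40
Round 2 — N25 buckles.
  N1: +70 → 85 < 90
  N4: +90 → 90 ≥ 70
Round 3 — N4 buckles.
  N1: +15 → 100 ≥ 90
  N27: +40 → 40 < 110
  N6: +50 → 50 < 120
Round 4 — N1 buckles.
  N27: +95 → 135 ≥ 110
  N9: +25 → 25 < 30
Round 5 — N27 buckles.
  N18: +70 → 70 ≥ 30
  N9: +65 → 90 ≥ 30
Round 6 — N18, N9 buckle.
  N6: +40+20 → 110 < 120
No further bucklings.

no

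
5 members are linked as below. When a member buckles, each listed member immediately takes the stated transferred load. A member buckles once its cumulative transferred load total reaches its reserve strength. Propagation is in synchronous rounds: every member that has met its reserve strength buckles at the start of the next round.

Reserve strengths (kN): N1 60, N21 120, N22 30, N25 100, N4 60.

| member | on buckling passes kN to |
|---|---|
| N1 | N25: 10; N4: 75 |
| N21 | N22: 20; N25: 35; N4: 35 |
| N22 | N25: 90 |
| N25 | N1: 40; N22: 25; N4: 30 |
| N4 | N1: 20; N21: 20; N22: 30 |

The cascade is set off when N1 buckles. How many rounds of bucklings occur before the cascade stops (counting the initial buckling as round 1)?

4

Round 1 — N1 buckles (initial).
  N25: +10 → 10 < 100
  N4: +75 → 75 ≥ 60
Round 2 — N4 buckles.
  N21: +20 → 20 < 120
  N22: +30 → 30 ≥ 30
Round 3 — N22 buckles.
  N25: +90 → 100 ≥ 100
Round 4 — N25 buckles.
No further bucklings.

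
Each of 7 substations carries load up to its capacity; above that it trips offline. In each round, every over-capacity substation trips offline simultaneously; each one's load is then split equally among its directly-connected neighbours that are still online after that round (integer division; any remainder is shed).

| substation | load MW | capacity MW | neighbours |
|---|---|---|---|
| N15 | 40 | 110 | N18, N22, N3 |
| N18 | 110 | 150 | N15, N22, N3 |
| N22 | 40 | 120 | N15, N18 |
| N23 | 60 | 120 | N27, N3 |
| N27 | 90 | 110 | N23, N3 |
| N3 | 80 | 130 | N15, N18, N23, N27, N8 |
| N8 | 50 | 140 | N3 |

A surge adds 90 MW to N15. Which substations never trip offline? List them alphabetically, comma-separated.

N8

Round 1 — N15 at 130 > 110. N15 trips offline.
  N15 sheds 130 MW to N18, N22, N3: 43 each (1 lost).
    N18: 110+43 = 153 > 150
    N22: 40+43 = 83 ≤ 120
    N3: 80+43 = 123 ≤ 130
Round 2 — N18 trips offline.
  N18 sheds 153 MW to N22, N3: 76 each (1 lost).
    N22: 83+76 = 159 > 120
    N3: 123+76 = 199 > 130
Round 3 — N22, N3 trip offline.
  N22 sheds 159 MW: no online neighbours, lost.
  N3 sheds 199 MW to N23, N27, N8: 66 each (1 lost).
    N23: 60+66 = 126 > 120
    N27: 90+66 = 156 > 110
    N8: 50+66 = 116 ≤ 140
Round 4 — N23, N27 trip offline.
  N23 sheds 126 MW: no online neighbours, lost.
  N27 sheds 156 MW: no online neighbours, lost.
No further trips.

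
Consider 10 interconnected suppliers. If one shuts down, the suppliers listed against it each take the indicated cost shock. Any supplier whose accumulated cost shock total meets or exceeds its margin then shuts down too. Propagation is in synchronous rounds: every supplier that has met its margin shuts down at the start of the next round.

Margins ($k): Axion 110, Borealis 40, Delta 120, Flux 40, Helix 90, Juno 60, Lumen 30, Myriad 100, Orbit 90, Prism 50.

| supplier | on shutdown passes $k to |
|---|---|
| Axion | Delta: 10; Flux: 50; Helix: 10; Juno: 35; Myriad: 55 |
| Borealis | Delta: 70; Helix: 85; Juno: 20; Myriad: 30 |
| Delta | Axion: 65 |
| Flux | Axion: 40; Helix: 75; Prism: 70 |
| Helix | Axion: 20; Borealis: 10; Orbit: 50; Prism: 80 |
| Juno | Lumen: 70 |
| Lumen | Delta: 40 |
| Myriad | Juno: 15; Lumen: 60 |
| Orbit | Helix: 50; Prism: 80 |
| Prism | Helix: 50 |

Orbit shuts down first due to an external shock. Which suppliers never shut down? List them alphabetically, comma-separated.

Axion, Borealis, Delta, Flux, Juno, Lumen, Myriad

Round 1 — Orbit shuts down (initial).
  Helix: +50 → 50 < 90
  Prism: +80 → 80 ≥ 50
Round 2 — Prism shuts down.
  Helix: +50 → 100 ≥ 90
Round 3 — Helix shuts down.
  Axion: +20 → 20 < 110
  Borealis: +10 → 10 < 40
No further shutdowns.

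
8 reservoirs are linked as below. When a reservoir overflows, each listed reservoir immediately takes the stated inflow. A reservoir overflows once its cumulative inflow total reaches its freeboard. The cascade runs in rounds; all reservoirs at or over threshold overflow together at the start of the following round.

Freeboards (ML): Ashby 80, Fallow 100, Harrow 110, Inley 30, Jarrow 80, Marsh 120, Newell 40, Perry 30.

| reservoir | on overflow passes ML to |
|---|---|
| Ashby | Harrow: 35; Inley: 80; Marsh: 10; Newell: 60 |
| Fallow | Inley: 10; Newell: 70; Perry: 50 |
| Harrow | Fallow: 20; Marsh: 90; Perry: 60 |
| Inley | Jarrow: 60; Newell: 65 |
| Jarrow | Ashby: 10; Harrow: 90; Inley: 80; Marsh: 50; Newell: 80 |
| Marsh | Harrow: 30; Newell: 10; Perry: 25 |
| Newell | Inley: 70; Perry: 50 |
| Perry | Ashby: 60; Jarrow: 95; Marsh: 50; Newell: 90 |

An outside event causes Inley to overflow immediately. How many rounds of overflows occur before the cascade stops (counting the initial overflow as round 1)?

4

Round 1 — Inley overflows (initial).
  Jarrow: +60 → 60 < 80
  Newell: +65 → 65 ≥ 40
Round 2 — Newell overflows.
  Perry: +50 → 50 ≥ 30
Round 3 — Perry overflows.
  Ashby: +60 → 60 < 80
  Jarrow: +95 → 155 ≥ 80
  Marsh: +50 → 50 < 120
Round 4 — Jarrow overflows.
  Ashby: +10 → 70 < 80
  Harrow: +90 → 90 < 110
  Marsh: +50 → 100 < 120
No further overflows.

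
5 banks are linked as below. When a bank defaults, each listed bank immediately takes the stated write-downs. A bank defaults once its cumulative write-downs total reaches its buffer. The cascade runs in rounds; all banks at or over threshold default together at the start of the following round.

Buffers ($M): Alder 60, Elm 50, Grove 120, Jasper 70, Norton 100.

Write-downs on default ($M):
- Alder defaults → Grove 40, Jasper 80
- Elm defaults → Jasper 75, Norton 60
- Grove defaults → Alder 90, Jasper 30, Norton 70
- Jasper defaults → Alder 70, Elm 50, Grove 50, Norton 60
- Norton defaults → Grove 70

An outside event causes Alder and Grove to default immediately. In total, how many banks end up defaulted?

Round 1 — Alder, Grove default (initial).
  Jasper: +80+30 → 110 ≥ 70
  Norton: +70 → 70 < 100
Round 2 — Jasper defaults.
  Elm: +50 → 50 ≥ 50
  Norton: +60 → 130 ≥ 100
Round 3 — Elm, Norton default.
No further defaults.

5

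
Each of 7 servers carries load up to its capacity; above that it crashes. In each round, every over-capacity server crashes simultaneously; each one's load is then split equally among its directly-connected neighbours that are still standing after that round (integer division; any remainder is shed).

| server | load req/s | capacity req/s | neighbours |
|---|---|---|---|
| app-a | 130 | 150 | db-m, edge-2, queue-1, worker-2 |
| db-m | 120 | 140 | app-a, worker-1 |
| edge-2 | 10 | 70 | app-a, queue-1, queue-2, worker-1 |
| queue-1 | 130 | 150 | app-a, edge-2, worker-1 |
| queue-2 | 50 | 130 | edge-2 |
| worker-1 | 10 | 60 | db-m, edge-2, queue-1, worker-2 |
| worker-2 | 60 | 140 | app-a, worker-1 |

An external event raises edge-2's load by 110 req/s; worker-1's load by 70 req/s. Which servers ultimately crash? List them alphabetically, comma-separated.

Round 1 — edge-2 at 120 > 70; worker-1 at 80 > 60. edge-2, worker-1 crash.
  edge-2 sheds 120 req/s to app-a, queue-1, queue-2: 40 each.
    app-a: 130+40 = 170 > 150
    queue-1: 130+40 = 170 > 150
    queue-2: 50+40 = 90 ≤ 130
  worker-1 sheds 80 req/s to db-m, queue-1, worker-2: 26 each (2 lost).
    db-m: 120+26 = 146 > 140
    queue-1: 170+26 = 196 > 150
    worker-2: 60+26 = 86 ≤ 140
Round 2 — app-a, db-m, queue-1 crash.
  app-a sheds 170 req/s to worker-2: 170 each.
    worker-2: 86+170 = 256 > 140
  db-m sheds 146 req/s: no online neighbours, lost.
  queue-1 sheds 196 req/s: no online neighbours, lost.
Round 3 — worker-2 crashes.
  worker-2 sheds 256 req/s: no online neighbours, lost.
No further crashes.

app-a, db-m, edge-2, queue-1, worker-1, worker-2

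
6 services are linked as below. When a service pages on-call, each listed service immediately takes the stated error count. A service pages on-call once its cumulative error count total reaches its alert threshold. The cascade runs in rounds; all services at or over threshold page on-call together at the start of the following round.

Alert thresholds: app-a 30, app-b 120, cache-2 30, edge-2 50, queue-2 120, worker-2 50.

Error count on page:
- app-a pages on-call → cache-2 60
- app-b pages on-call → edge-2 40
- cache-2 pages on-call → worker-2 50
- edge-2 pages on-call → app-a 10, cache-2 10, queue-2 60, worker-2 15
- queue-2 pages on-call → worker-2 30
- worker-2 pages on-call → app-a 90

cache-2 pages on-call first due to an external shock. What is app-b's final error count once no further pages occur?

0

Round 1 — cache-2 pages on-call (initial).
  worker-2: +50 → 50 ≥ 50
Round 2 — worker-2 pages on-call.
  app-a: +90 → 90 ≥ 30
Round 3 — app-a pages on-call.
No further pages.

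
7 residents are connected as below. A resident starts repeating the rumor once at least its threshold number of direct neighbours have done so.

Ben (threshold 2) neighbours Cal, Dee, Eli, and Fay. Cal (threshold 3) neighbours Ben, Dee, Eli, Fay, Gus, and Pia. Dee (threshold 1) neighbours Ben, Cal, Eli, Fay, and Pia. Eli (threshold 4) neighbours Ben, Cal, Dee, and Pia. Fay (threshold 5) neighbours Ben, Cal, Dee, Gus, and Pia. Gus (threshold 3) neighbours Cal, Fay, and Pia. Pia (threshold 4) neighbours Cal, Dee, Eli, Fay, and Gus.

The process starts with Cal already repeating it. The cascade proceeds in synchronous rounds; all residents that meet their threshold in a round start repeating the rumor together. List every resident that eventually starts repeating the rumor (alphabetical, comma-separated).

Ben, Cal, Dee

Round 1 — Cal starts repeating the rumor (initial).
Round 2 — checking thresholds:
  Ben: 1 of 4 neighbours < 2, not yet.
  Dee: 1 of 5 neighbours ≥ 1, starts repeating the rumor.
  Eli: 1 of 4 neighbours < 4, not yet.
  Fay: 1 of 5 neighbours < 5, not yet.
  Gus: 1 of 3 neighbours < 3, not yet.
  Pia: 1 of 5 neighbours < 4, not yet.
Round 3 — checking thresholds:
  Ben: 2 of 4 neighbours ≥ 2, starts repeating the rumor.
  Eli: 2 of 4 neighbours < 4, not yet.
  Fay: 2 of 5 neighbours < 5, not yet.
  Gus: 1 of 3 neighbours < 3, not yet.
  Pia: 2 of 5 neighbours < 4, not yet.
Round 4 — no new spreads; cascade stops.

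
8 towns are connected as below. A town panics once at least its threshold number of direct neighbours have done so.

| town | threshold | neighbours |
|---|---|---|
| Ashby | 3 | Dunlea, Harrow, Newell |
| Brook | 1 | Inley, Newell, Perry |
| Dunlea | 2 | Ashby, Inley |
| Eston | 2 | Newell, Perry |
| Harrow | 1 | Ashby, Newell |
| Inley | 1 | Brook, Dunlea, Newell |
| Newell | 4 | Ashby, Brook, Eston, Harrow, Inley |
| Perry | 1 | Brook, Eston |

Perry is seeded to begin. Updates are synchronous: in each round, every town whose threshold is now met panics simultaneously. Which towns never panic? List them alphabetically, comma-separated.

Ashby, Dunlea, Eston, Harrow, Newell

Round 1 — Perry panics (initial).
Round 2 — checking thresholds:
  Brook: 1 of 3 neighbours ≥ 1, panics.
  Eston: 1 of 2 neighbours < 2, holds.
Round 3 — checking thresholds:
  Eston: 1 of 2 neighbours < 2, holds.
  Inley: 1 of 3 neighbours ≥ 1, panics.
  Newell: 1 of 5 neighbours < 4, holds.
Round 4 — no new panics; cascade stops.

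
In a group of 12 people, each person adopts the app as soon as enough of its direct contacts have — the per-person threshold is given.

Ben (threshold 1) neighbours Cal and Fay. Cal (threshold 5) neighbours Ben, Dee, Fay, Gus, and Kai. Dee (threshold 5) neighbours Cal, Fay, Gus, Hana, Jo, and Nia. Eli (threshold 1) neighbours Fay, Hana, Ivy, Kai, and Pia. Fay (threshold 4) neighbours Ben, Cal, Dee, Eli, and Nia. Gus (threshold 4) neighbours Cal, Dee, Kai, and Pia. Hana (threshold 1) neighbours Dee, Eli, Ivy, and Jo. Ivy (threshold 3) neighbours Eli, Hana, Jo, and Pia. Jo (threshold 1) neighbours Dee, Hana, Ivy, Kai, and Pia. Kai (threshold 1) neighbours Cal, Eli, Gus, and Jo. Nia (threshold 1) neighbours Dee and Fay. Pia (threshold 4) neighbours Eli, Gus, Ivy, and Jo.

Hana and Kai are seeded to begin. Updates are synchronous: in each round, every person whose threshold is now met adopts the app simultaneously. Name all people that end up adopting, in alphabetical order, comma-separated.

Eli, Hana, Ivy, Jo, Kai

Round 1 — Hana, Kai adopt the app (initial).
Round 2 — checking thresholds:
  Cal: 1 of 5 neighbours < 5, below threshold.
  Dee: 1 of 6 neighbours < 5, below threshold.
  Eli: 2 of 5 neighbours ≥ 1, adopts the app.
  Gus: 1 of 4 neighbours < 4, below threshold.
  Ivy: 1 of 4 neighbours < 3, below threshold.
  Jo: 2 of 5 neighbours ≥ 1, adopts the app.
Round 3 — checking thresholds:
  Cal: 1 of 5 neighbours < 5, below threshold.
  Dee: 2 of 6 neighbours < 5, below threshold.
  Fay: 1 of 5 neighbours < 4, below threshold.
  Gus: 1 of 4 neighbours < 4, below threshold.
  Ivy: 3 of 4 neighbours ≥ 3, adopts the app.
  Pia: 2 of 4 neighbours < 4, below threshold.
Round 4 — no new adoptions; cascade stops.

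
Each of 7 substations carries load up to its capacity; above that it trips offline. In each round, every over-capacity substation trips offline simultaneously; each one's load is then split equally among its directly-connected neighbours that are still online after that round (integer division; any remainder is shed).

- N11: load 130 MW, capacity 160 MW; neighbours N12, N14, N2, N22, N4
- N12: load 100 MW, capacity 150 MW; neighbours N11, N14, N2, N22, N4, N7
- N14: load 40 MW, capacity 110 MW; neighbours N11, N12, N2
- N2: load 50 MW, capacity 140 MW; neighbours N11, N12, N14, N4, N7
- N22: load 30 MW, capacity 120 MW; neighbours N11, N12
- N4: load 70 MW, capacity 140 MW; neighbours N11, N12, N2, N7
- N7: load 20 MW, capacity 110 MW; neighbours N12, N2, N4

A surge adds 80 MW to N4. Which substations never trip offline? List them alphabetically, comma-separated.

Round 1 — N4 at 150 > 140. N4 trips offline.
  N4 sheds 150 MW to N11, N12, N2, N7: 37 each (2 lost).
    N11: 130+37 = 167 > 160
    N12: 100+37 = 137 ≤ 150
    N2: 50+37 = 87 ≤ 140
    N7: 20+37 = 57 ≤ 110
Round 2 — N11 trips offline.
  N11 sheds 167 MW to N12, N14, N2, N22: 41 each (3 lost).
    N12: 137+41 = 178 > 150
    N14: 40+41 = 81 ≤ 110
    N2: 87+41 = 128 ≤ 140
    N22: 30+41 = 71 ≤ 120
Round 3 — N12 trips offline.
  N12 sheds 178 MW to N14, N2, N22, N7: 44 each (2 lost).
    N14: 81+44 = 125 > 110
    N2: 128+44 = 172 > 140
    N22: 71+44 = 115 ≤ 120
    N7: 57+44 = 101 ≤ 110
Round 4 — N14, N2 trip offline.
  N14 sheds 125 MW: no online neighbours, lost.
  N2 sheds 172 MW to N7: 172 each.
    N7: 101+172 = 273 > 110
Round 5 — N7 trips offline.
  N7 sheds 273 MW: no online neighbours, lost.
No further trips.

N22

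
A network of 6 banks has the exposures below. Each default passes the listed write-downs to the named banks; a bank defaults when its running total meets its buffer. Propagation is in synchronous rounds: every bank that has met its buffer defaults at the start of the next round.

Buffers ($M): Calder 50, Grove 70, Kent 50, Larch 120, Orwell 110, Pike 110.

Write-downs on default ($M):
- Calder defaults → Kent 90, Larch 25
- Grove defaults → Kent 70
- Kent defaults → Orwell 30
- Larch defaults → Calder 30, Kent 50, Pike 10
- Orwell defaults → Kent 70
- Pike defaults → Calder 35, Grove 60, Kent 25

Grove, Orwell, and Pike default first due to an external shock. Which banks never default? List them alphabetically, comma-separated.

Round 1 — Grove, Orwell, Pike default (initial).
  Calder: +35 → 35 < 50
  Kent: +70+70+25 → 165 ≥ 50
Round 2 — Kent defaults.
No further defaults.

Calder, Larch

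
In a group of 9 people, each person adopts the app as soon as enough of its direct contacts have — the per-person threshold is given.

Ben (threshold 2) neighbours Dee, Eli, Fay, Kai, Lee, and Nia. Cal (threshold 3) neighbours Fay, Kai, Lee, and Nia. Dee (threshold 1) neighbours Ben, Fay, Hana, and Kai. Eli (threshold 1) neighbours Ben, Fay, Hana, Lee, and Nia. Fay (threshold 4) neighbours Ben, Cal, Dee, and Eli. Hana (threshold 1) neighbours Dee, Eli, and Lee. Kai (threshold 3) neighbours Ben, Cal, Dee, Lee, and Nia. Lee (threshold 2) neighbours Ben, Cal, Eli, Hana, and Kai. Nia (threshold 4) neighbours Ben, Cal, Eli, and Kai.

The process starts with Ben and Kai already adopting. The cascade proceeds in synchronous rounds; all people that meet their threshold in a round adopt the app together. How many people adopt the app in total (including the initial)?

6

Round 1 — Ben, Kai adopt the app (initial).
Round 2 — checking thresholds:
  Cal: 1 of 4 neighbours < 3, holds.
  Dee: 2 of 4 neighbours ≥ 1, adopts the app.
  Eli: 1 of 5 neighbours ≥ 1, adopts the app.
  Fay: 1 of 4 neighbours < 4, holds.
  Lee: 2 of 5 neighbours ≥ 2, adopts the app.
  Nia: 2 of 4 neighbours < 4, holds.
Round 3 — checking thresholds:
  Cal: 2 of 4 neighbours < 3, holds.
  Fay: 3 of 4 neighbours < 4, holds.
  Hana: 3 of 3 neighbours ≥ 1, adopts the app.
  Nia: 3 of 4 neighbours < 4, holds.
Round 4 — no new adoptions; cascade stops.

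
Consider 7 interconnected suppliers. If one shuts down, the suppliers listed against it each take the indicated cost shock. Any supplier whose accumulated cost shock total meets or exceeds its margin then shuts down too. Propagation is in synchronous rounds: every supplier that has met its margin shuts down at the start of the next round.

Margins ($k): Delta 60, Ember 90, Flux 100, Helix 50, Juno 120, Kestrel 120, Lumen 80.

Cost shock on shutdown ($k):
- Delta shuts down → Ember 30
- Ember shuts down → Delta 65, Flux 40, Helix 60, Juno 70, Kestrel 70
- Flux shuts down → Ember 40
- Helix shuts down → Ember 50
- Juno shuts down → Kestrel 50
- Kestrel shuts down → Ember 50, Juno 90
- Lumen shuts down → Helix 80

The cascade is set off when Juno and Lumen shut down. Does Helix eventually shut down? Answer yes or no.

yes

Round 1 — Juno, Lumen shut down (initial).
  Helix: +80 → 80 ≥ 50
  Kestrel: +50 → 50 < 120
Round 2 — Helix shuts down.
  Ember: +50 → 50 < 90
No further shutdowns.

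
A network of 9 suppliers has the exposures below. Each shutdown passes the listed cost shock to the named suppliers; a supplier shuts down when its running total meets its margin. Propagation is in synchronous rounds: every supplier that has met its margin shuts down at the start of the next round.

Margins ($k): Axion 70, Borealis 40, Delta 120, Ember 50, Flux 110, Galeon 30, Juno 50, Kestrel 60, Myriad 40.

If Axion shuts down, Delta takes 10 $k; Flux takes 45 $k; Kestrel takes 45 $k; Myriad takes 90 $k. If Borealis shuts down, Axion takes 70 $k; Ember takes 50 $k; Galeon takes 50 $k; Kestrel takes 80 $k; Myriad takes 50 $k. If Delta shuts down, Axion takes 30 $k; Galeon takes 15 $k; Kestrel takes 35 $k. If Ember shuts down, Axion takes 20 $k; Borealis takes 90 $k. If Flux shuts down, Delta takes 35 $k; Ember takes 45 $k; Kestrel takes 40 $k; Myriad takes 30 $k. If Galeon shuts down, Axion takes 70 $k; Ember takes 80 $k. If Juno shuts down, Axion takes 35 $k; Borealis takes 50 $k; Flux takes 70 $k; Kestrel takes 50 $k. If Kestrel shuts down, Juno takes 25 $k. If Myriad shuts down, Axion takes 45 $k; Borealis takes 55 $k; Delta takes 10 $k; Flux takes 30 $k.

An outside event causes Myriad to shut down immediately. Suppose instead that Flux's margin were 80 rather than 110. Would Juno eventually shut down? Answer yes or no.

no

With Flux's margin at 80:
Round 1 — Myriad shuts down (initial).
  Axion: +45 → 45 < 70
  Borealis: +55 → 55 ≥ 40
  Delta: +10 → 10 < 120
  Flux: +30 → 30 < 80
Round 2 — Borealis shuts down.
  Axion: +70 → 115 ≥ 70
  Ember: +50 → 50 ≥ 50
  Galeon: +50 → 50 ≥ 30
  Kestrel: +80 → 80 ≥ 60
Round 3 — Axion, Ember, Galeon, Kestrel shut down.
  Delta: +10 → 20 < 120
  Flux: +45 → 75 < 80
  Juno: +25 → 25 < 50
No further shutdowns.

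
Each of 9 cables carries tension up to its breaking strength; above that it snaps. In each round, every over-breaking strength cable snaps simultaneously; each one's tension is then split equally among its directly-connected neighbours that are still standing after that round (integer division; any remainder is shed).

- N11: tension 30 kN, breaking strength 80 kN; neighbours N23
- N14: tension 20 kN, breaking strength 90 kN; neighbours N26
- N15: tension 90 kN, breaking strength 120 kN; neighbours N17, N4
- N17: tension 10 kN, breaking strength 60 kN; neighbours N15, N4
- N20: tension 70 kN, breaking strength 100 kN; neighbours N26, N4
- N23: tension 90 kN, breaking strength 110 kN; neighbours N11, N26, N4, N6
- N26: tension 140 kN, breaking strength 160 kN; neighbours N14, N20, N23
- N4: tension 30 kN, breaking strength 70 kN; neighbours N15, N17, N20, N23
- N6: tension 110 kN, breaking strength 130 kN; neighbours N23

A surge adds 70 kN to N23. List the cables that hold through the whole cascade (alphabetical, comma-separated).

Round 1 — N23 at 160 > 110. N23 snaps.
  N23 sheds 160 kN to N11, N26, N4, N6: 40 each.
    N11: 30+40 = 70 ≤ 80
    N26: 140+40 = 180 > 160
    N4: 30+40 = 70 ≤ 70
    N6: 110+40 = 150 > 130
Round 2 — N26, N6 snap.
  N26 sheds 180 kN to N14, N20: 90 each.
    N14: 20+90 = 110 > 90
    N20: 70+90 = 160 > 100
  N6 sheds 150 kN: no online neighbours, lost.
Round 3 — N14, N20 snap.
  N14 sheds 110 kN: no online neighbours, lost.
  N20 sheds 160 kN to N4: 160 each.
    N4: 70+160 = 230 > 70
Round 4 — N4 snaps.
  N4 sheds 230 kN to N15, N17: 115 each.
    N15: 90+115 = 205 > 120
    N17: 10+115 = 125 > 60
Round 5 — N15, N17 snap.
  N15 sheds 205 kN: no online neighbours, lost.
  N17 sheds 125 kN: no online neighbours, lost.
No further breaks.

N11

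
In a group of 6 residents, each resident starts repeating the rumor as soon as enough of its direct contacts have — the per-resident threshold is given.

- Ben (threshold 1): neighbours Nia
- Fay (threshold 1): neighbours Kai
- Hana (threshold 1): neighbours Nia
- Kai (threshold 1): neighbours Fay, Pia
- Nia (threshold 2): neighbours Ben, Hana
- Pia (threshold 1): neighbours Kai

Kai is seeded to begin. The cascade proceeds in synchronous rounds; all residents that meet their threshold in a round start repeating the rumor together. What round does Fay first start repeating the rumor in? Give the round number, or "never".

2

Round 1 — Kai starts repeating the rumor (initial).
Round 2 — checking thresholds:
  Fay: 1 of 1 neighbours ≥ 1, starts repeating the rumor.
  Pia: 1 of 1 neighbours ≥ 1, starts repeating the rumor.
Round 3 — no new spreads; cascade stops.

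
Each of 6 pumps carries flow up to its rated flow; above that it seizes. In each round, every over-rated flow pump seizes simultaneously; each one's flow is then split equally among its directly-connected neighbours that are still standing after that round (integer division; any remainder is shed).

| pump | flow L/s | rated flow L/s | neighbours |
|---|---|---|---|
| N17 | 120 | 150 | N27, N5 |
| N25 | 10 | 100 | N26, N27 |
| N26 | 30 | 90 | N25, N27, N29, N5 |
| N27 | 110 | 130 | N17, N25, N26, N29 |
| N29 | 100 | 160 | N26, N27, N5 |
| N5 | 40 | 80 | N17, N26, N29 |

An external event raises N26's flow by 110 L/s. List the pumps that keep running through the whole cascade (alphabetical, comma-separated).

Round 1 — N26 at 140 > 90. N26 seizes.
  N26 sheds 140 L/s to N25, N27, N29, N5: 35 each.
    N25: 10+35 = 45 ≤ 100
    N27: 110+35 = 145 > 130
    N29: 100+35 = 135 ≤ 160
    N5: 40+35 = 75 ≤ 80
Round 2 — N27 seizes.
  N27 sheds 145 L/s to N17, N25, N29: 48 each (1 lost).
    N17: 120+48 = 168 > 150
    N25: 45+48 = 93 ≤ 100
    N29: 135+48 = 183 > 160
Round 3 — N17, N29 seize.
  N17 sheds 168 L/s to N5: 168 each.
    N5: 75+168 = 243 > 80
  N29 sheds 183 L/s to N5: 183 each.
    N5: 243+183 = 426 > 80
Round 4 — N5 seizes.
  N5 sheds 426 L/s: no online neighbours, lost.
No further seizures.

N25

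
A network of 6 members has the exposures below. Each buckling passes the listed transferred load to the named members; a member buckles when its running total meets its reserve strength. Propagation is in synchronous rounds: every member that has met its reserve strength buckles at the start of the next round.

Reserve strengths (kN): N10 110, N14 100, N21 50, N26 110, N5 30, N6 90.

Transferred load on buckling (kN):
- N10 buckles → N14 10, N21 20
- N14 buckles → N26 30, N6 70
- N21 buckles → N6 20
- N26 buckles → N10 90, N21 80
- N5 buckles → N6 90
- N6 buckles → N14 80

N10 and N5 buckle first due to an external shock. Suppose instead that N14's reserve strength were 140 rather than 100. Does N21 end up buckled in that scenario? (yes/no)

With N14's reserve strength at 140:
Round 1 — N10, N5 buckle (initial).
  N14: +10 → 10 < 140
  N21: +20 → 20 < 50
  N6: +90 → 90 ≥ 90
Round 2 — N6 buckles.
  N14: +80 → 90 < 140
No further bucklings.

no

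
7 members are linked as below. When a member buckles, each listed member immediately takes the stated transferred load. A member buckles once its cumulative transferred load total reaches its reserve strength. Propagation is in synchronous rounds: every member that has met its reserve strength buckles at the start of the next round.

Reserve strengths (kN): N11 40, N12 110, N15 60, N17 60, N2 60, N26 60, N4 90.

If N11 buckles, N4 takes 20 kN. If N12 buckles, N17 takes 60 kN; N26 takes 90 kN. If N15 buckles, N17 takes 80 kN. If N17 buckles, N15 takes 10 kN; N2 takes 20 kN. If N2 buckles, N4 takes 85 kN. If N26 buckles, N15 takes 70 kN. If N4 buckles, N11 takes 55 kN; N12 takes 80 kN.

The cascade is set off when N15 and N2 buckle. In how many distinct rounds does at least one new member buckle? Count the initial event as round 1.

2

Round 1 — N15, N2 buckle (initial).
  N17: +80 → 80 ≥ 60
  N4: +85 → 85 < 90
Round 2 — N17 buckles.
No further bucklings.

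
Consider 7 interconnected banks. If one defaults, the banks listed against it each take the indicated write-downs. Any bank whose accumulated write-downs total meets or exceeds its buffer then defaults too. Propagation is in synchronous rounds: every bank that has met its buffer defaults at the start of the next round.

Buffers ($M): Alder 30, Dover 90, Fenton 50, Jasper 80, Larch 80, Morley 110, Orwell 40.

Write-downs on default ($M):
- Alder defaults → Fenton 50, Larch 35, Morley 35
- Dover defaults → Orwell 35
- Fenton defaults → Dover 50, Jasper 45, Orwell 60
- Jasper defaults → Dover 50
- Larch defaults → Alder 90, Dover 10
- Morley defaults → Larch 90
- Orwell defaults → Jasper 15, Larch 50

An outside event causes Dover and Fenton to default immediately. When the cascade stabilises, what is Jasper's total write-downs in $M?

60

Round 1 — Dover, Fenton default (initial).
  Jasper: +45 → 45 < 80
  Orwell: +35+60 → 95 ≥ 40
Round 2 — Orwell defaults.
  Jasper: +15 → 60 < 80
  Larch: +50 → 50 < 80
No further defaults.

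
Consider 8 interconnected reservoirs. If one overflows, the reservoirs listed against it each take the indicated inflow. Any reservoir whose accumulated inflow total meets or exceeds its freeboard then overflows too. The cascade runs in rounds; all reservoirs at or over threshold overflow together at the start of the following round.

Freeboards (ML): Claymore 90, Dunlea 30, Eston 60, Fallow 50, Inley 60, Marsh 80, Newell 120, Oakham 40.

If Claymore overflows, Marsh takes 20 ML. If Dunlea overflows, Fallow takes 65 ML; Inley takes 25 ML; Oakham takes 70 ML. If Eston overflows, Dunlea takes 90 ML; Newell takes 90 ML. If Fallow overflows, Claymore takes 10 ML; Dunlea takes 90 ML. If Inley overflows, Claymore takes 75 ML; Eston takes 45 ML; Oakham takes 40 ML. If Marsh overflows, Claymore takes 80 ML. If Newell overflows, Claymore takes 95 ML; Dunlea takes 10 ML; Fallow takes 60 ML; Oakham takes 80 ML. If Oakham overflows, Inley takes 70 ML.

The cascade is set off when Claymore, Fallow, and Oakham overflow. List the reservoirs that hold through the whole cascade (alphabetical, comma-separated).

Eston, Marsh, Newell

Round 1 — Claymore, Fallow, Oakham overflow (initial).
  Dunlea: +90 → 90 ≥ 30
  Inley: +70 → 70 ≥ 60
  Marsh: +20 → 20 < 80
Round 2 — Dunlea, Inley overflow.
  Eston: +45 → 45 < 60
No further overflows.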